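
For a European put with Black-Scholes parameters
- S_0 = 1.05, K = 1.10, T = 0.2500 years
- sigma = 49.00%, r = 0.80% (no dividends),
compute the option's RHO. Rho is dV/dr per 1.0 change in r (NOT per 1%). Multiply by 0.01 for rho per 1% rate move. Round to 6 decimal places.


Answer: Rho = -0.170027

Derivation:
d1 = -0.0592143495; d2 = -0.3042143495
phi(d1) = 0.3982434797; exp(-qT) = 1.0000000000; exp(-rT) = 0.9980019987
N(-d2) = 0.6195177034
Rho = -K*T*exp(-rT)*N(-d2) = -1.1000 * 0.2500 * 0.9980019987 * 0.6195177034 = -0.170027


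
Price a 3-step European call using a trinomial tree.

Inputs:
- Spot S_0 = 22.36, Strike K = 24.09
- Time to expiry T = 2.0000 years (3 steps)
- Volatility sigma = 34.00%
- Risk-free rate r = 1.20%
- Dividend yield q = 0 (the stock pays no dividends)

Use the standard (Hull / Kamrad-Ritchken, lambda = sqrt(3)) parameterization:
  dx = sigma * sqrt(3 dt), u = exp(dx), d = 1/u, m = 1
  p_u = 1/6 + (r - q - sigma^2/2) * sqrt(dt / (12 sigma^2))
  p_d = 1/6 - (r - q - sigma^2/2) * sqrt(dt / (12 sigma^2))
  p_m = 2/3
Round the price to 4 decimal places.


Answer: Price = V(0,0) = 3.6403

Derivation:
dt = T/N = 0.666667; dx = sigma*sqrt(3*dt) = 0.480833
u = exp(dx) = 1.617421; d = 1/u = 0.618268
p_u = 0.134916, p_m = 0.666667, p_d = 0.198417
Discount per step: exp(-r*dt) = 0.992032
Stock lattice S(k, j) with j the centered position index:
  k=0: S(0,+0) = 22.3600
  k=1: S(1,-1) = 13.8245; S(1,+0) = 22.3600; S(1,+1) = 36.1655
  k=2: S(2,-2) = 8.5472; S(2,-1) = 13.8245; S(2,+0) = 22.3600; S(2,+1) = 36.1655; S(2,+2) = 58.4949
  k=3: S(3,-3) = 5.2845; S(3,-2) = 8.5472; S(3,-1) = 13.8245; S(3,+0) = 22.3600; S(3,+1) = 36.1655; S(3,+2) = 58.4949; S(3,+3) = 94.6108
Terminal payoffs V(N, j) = max(S_T - K, 0):
  V(3,-3) = 0.000000; V(3,-2) = 0.000000; V(3,-1) = 0.000000; V(3,+0) = 0.000000; V(3,+1) = 12.075523; V(3,+2) = 34.404859; V(3,+3) = 70.520786
Backward induction: V(k, j) = exp(-r*dt) * [p_u * V(k+1, j+1) + p_m * V(k+1, j) + p_d * V(k+1, j-1)]
  V(2,-2) = exp(-r*dt) * [p_u*0.000000 + p_m*0.000000 + p_d*0.000000] = 0.000000
  V(2,-1) = exp(-r*dt) * [p_u*0.000000 + p_m*0.000000 + p_d*0.000000] = 0.000000
  V(2,+0) = exp(-r*dt) * [p_u*12.075523 + p_m*0.000000 + p_d*0.000000] = 1.616202
  V(2,+1) = exp(-r*dt) * [p_u*34.404859 + p_m*12.075523 + p_d*0.000000] = 12.590989
  V(2,+2) = exp(-r*dt) * [p_u*70.520786 + p_m*34.404859 + p_d*12.075523] = 34.569295
  V(1,-1) = exp(-r*dt) * [p_u*1.616202 + p_m*0.000000 + p_d*0.000000] = 0.216314
  V(1,+0) = exp(-r*dt) * [p_u*12.590989 + p_m*1.616202 + p_d*0.000000] = 2.754075
  V(1,+1) = exp(-r*dt) * [p_u*34.569295 + p_m*12.590989 + p_d*1.616202] = 13.272030
  V(0,+0) = exp(-r*dt) * [p_u*13.272030 + p_m*2.754075 + p_d*0.216314] = 3.640343


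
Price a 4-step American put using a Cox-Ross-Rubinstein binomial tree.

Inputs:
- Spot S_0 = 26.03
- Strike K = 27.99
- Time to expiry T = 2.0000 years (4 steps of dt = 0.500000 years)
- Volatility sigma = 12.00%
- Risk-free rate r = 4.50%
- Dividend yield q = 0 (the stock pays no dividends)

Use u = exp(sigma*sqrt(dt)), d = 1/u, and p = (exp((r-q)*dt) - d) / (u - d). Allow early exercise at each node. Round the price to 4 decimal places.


Answer: Price = V(0,0) = 2.0960

Derivation:
dt = T/N = 0.500000
u = exp(sigma*sqrt(dt)) = 1.088557; d = 1/u = 0.918647
p = (exp((r-q)*dt) - d) / (u - d) = 0.612724
Discount per step: exp(-r*dt) = 0.977751
Stock lattice S(k, i) with i counting down-moves:
  k=0: S(0,0) = 26.0300
  k=1: S(1,0) = 28.3351; S(1,1) = 23.9124
  k=2: S(2,0) = 30.8444; S(2,1) = 26.0300; S(2,2) = 21.9671
  k=3: S(3,0) = 33.5759; S(3,1) = 28.3351; S(3,2) = 23.9124; S(3,3) = 20.1800
  k=4: S(4,0) = 36.5493; S(4,1) = 30.8444; S(4,2) = 26.0300; S(4,3) = 21.9671; S(4,4) = 18.5383
Terminal payoffs V(N, i) = max(K - S_T, 0):
  V(4,0) = 0.000000; V(4,1) = 0.000000; V(4,2) = 1.960000; V(4,3) = 6.022939; V(4,4) = 9.451707
Backward induction: V(k, i) = exp(-r*dt) * [p * V(k+1, i) + (1-p) * V(k+1, i+1)]; then take max(V_cont, immediate exercise) for American.
  V(3,0) = exp(-r*dt) * [p*0.000000 + (1-p)*0.000000] = 0.000000; exercise = 0.000000; V(3,0) = max -> 0.000000
  V(3,1) = exp(-r*dt) * [p*0.000000 + (1-p)*1.960000] = 0.742173; exercise = 0.000000; V(3,1) = max -> 0.742173
  V(3,2) = exp(-r*dt) * [p*1.960000 + (1-p)*6.022939] = 3.454863; exercise = 4.077606; V(3,2) = max -> 4.077606
  V(3,3) = exp(-r*dt) * [p*6.022939 + (1-p)*9.451707] = 7.187272; exercise = 7.810015; V(3,3) = max -> 7.810015
  V(2,0) = exp(-r*dt) * [p*0.000000 + (1-p)*0.742173] = 0.281031; exercise = 0.000000; V(2,0) = max -> 0.281031
  V(2,1) = exp(-r*dt) * [p*0.742173 + (1-p)*4.077606] = 1.988654; exercise = 1.960000; V(2,1) = max -> 1.988654
  V(2,2) = exp(-r*dt) * [p*4.077606 + (1-p)*7.810015] = 5.400196; exercise = 6.022939; V(2,2) = max -> 6.022939
  V(1,0) = exp(-r*dt) * [p*0.281031 + (1-p)*1.988654] = 0.921386; exercise = 0.000000; V(1,0) = max -> 0.921386
  V(1,1) = exp(-r*dt) * [p*1.988654 + (1-p)*6.022939] = 3.472029; exercise = 4.077606; V(1,1) = max -> 4.077606
  V(0,0) = exp(-r*dt) * [p*0.921386 + (1-p)*4.077606] = 2.096019; exercise = 1.960000; V(0,0) = max -> 2.096019


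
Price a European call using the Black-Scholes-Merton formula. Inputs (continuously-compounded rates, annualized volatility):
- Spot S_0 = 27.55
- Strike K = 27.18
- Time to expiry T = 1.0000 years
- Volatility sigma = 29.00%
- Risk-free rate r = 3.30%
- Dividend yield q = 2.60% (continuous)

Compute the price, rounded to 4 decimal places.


d1 = (ln(S/K) + (r - q + 0.5*sigma^2) * T) / (sigma * sqrt(T)) = 0.21576251
d2 = d1 - sigma * sqrt(T) = -0.07423749
exp(-rT) = 0.96753856; exp(-qT) = 0.97433509
C = S_0 * exp(-qT) * N(d1) - K * exp(-rT) * N(d2)
N(d1) = 0.58541356; N(d2) = 0.47041071
C = 27.5500 * 0.97433509 * 0.58541356 - 27.1800 * 0.96753856 * 0.47041071 = 3.3435

Answer: Price = 3.3435


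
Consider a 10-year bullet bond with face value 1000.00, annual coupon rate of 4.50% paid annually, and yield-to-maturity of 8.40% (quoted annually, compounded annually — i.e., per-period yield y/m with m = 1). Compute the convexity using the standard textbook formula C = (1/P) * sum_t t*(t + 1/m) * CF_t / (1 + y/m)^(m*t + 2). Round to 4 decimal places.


Answer: Convexity = 68.5653

Derivation:
Coupon per period c = face * coupon_rate / m = 45.000000
Periods per year m = 1; per-period yield y/m = 0.084000
Number of cashflows N = 10
Cashflows (t years, CF_t, discount factor 1/(1+y/m)^(m*t), PV):
  t = 1.0000: CF_t = 45.000000, DF = 0.922509, PV = 41.512915
  t = 2.0000: CF_t = 45.000000, DF = 0.851023, PV = 38.296047
  t = 3.0000: CF_t = 45.000000, DF = 0.785077, PV = 35.328457
  t = 4.0000: CF_t = 45.000000, DF = 0.724241, PV = 32.590827
  t = 5.0000: CF_t = 45.000000, DF = 0.668119, PV = 30.065339
  t = 6.0000: CF_t = 45.000000, DF = 0.616346, PV = 27.735552
  t = 7.0000: CF_t = 45.000000, DF = 0.568585, PV = 25.586303
  t = 8.0000: CF_t = 45.000000, DF = 0.524524, PV = 23.603601
  t = 9.0000: CF_t = 45.000000, DF = 0.483879, PV = 21.774539
  t = 10.0000: CF_t = 1045.000000, DF = 0.446383, PV = 466.469732
Price P = sum_t PV_t = 742.963312
Convexity numerator sum_t t*(t + 1/m) * CF_t / (1+y/m)^(m*t + 2):
  t = 1.0000: term = 70.656914
  t = 2.0000: term = 195.544964
  t = 3.0000: term = 360.784066
  t = 4.0000: term = 554.711049
  t = 5.0000: term = 767.589090
  t = 6.0000: term = 991.351223
  t = 7.0000: term = 1219.374198
  t = 8.0000: term = 1446.279359
  t = 9.0000: term = 1667.757564
  t = 10.0000: term = 43667.425620
Convexity = (1/P) * sum = 50941.474045 / 742.963312 = 68.565262


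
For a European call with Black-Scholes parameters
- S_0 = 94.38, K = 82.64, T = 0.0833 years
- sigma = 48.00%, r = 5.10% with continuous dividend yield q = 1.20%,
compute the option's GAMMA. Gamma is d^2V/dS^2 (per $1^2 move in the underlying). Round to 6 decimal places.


d1 = 1.0515667730; d2 = 0.9130304240
phi(d1) = 0.2295039881; exp(-qT) = 0.9990008994; exp(-rT) = 0.9957607113
Gamma = exp(-qT) * phi(d1) / (S * sigma * sqrt(T)) = 0.9990008994 * 0.2295039881 / (94.3800 * 0.4800 * 0.2886173938) = 0.017535

Answer: Gamma = 0.017535


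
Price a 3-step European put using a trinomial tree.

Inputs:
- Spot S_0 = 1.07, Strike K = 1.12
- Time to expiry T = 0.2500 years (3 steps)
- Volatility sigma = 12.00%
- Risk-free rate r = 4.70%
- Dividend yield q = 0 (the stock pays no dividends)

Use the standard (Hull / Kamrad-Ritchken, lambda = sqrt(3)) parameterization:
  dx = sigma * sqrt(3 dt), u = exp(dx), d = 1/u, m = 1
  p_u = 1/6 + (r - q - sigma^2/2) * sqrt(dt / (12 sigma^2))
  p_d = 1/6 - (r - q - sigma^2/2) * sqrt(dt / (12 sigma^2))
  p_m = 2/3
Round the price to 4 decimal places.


dt = T/N = 0.083333; dx = sigma*sqrt(3*dt) = 0.060000
u = exp(dx) = 1.061837; d = 1/u = 0.941765
p_u = 0.194306, p_m = 0.666667, p_d = 0.139028
Discount per step: exp(-r*dt) = 0.996091
Stock lattice S(k, j) with j the centered position index:
  k=0: S(0,+0) = 1.0700
  k=1: S(1,-1) = 1.0077; S(1,+0) = 1.0700; S(1,+1) = 1.1362
  k=2: S(2,-2) = 0.9490; S(2,-1) = 1.0077; S(2,+0) = 1.0700; S(2,+1) = 1.1362; S(2,+2) = 1.2064
  k=3: S(3,-3) = 0.8937; S(3,-2) = 0.9490; S(3,-1) = 1.0077; S(3,+0) = 1.0700; S(3,+1) = 1.1362; S(3,+2) = 1.2064; S(3,+3) = 1.2810
Terminal payoffs V(N, j) = max(K - S_T, 0):
  V(3,-3) = 0.226261; V(3,-2) = 0.170995; V(3,-1) = 0.112312; V(3,+0) = 0.050000; V(3,+1) = 0.000000; V(3,+2) = 0.000000; V(3,+3) = 0.000000
Backward induction: V(k, j) = exp(-r*dt) * [p_u * V(k+1, j+1) + p_m * V(k+1, j) + p_d * V(k+1, j-1)]
  V(2,-2) = exp(-r*dt) * [p_u*0.112312 + p_m*0.170995 + p_d*0.226261] = 0.166622
  V(2,-1) = exp(-r*dt) * [p_u*0.050000 + p_m*0.112312 + p_d*0.170995] = 0.107939
  V(2,+0) = exp(-r*dt) * [p_u*0.000000 + p_m*0.050000 + p_d*0.112312] = 0.048756
  V(2,+1) = exp(-r*dt) * [p_u*0.000000 + p_m*0.000000 + p_d*0.050000] = 0.006924
  V(2,+2) = exp(-r*dt) * [p_u*0.000000 + p_m*0.000000 + p_d*0.000000] = 0.000000
  V(1,-1) = exp(-r*dt) * [p_u*0.048756 + p_m*0.107939 + p_d*0.166622] = 0.104189
  V(1,+0) = exp(-r*dt) * [p_u*0.006924 + p_m*0.048756 + p_d*0.107939] = 0.048665
  V(1,+1) = exp(-r*dt) * [p_u*0.000000 + p_m*0.006924 + p_d*0.048756] = 0.011350
  V(0,+0) = exp(-r*dt) * [p_u*0.011350 + p_m*0.048665 + p_d*0.104189] = 0.048942

Answer: Price = V(0,0) = 0.0489


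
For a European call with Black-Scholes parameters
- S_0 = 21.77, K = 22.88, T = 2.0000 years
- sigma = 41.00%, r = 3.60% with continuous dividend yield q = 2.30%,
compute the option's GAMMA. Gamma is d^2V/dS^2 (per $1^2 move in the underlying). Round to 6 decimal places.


d1 = 0.2489873172; d2 = -0.3308402434
phi(d1) = 0.3867658239; exp(-qT) = 0.9550419622; exp(-rT) = 0.9305308958
Gamma = exp(-qT) * phi(d1) / (S * sigma * sqrt(T)) = 0.9550419622 * 0.3867658239 / (21.7700 * 0.4100 * 1.4142135624) = 0.029263

Answer: Gamma = 0.029263


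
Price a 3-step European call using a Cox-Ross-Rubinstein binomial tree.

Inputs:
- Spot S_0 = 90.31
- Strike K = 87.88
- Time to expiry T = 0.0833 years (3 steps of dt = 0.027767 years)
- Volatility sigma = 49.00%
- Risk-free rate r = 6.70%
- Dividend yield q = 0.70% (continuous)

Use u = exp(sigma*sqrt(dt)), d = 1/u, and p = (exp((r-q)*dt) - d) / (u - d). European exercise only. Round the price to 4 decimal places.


dt = T/N = 0.027767
u = exp(sigma*sqrt(dt)) = 1.085076; d = 1/u = 0.921594
p = (exp((r-q)*dt) - d) / (u - d) = 0.489798
Discount per step: exp(-r*dt) = 0.998141
Stock lattice S(k, i) with i counting down-moves:
  k=0: S(0,0) = 90.3100
  k=1: S(1,0) = 97.9932; S(1,1) = 83.2292
  k=2: S(2,0) = 106.3301; S(2,1) = 90.3100; S(2,2) = 76.7035
  k=3: S(3,0) = 115.3763; S(3,1) = 97.9932; S(3,2) = 83.2292; S(3,3) = 70.6895
Terminal payoffs V(N, i) = max(S_T - K, 0):
  V(3,0) = 27.496327; V(3,1) = 10.113243; V(3,2) = 0.000000; V(3,3) = 0.000000
Backward induction: V(k, i) = exp(-r*dt) * [p * V(k+1, i) + (1-p) * V(k+1, i+1)].
  V(2,0) = exp(-r*dt) * [p*27.496327 + (1-p)*10.113243] = 18.592820
  V(2,1) = exp(-r*dt) * [p*10.113243 + (1-p)*0.000000] = 4.944239
  V(2,2) = exp(-r*dt) * [p*0.000000 + (1-p)*0.000000] = 0.000000
  V(1,0) = exp(-r*dt) * [p*18.592820 + (1-p)*4.944239] = 11.607672
  V(1,1) = exp(-r*dt) * [p*4.944239 + (1-p)*0.000000] = 2.417177
  V(0,0) = exp(-r*dt) * [p*11.607672 + (1-p)*2.417177] = 6.905803

Answer: Price = V(0,0) = 6.9058


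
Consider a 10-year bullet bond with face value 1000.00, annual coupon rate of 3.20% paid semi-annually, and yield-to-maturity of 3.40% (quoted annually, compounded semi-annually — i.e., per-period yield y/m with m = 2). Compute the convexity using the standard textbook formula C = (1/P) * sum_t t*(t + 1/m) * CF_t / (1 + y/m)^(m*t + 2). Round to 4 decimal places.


Answer: Convexity = 83.0972

Derivation:
Coupon per period c = face * coupon_rate / m = 16.000000
Periods per year m = 2; per-period yield y/m = 0.017000
Number of cashflows N = 20
Cashflows (t years, CF_t, discount factor 1/(1+y/m)^(m*t), PV):
  t = 0.5000: CF_t = 16.000000, DF = 0.983284, PV = 15.732547
  t = 1.0000: CF_t = 16.000000, DF = 0.966848, PV = 15.469564
  t = 1.5000: CF_t = 16.000000, DF = 0.950686, PV = 15.210977
  t = 2.0000: CF_t = 16.000000, DF = 0.934795, PV = 14.956713
  t = 2.5000: CF_t = 16.000000, DF = 0.919169, PV = 14.706699
  t = 3.0000: CF_t = 16.000000, DF = 0.903804, PV = 14.460865
  t = 3.5000: CF_t = 16.000000, DF = 0.888696, PV = 14.219139
  t = 4.0000: CF_t = 16.000000, DF = 0.873841, PV = 13.981455
  t = 4.5000: CF_t = 16.000000, DF = 0.859234, PV = 13.747743
  t = 5.0000: CF_t = 16.000000, DF = 0.844871, PV = 13.517938
  t = 5.5000: CF_t = 16.000000, DF = 0.830748, PV = 13.291975
  t = 6.0000: CF_t = 16.000000, DF = 0.816862, PV = 13.069788
  t = 6.5000: CF_t = 16.000000, DF = 0.803207, PV = 12.851316
  t = 7.0000: CF_t = 16.000000, DF = 0.789781, PV = 12.636495
  t = 7.5000: CF_t = 16.000000, DF = 0.776579, PV = 12.425266
  t = 8.0000: CF_t = 16.000000, DF = 0.763598, PV = 12.217567
  t = 8.5000: CF_t = 16.000000, DF = 0.750834, PV = 12.013340
  t = 9.0000: CF_t = 16.000000, DF = 0.738283, PV = 11.812527
  t = 9.5000: CF_t = 16.000000, DF = 0.725942, PV = 11.615071
  t = 10.0000: CF_t = 1016.000000, DF = 0.713807, PV = 725.228144
Price P = sum_t PV_t = 983.165131
Convexity numerator sum_t t*(t + 1/m) * CF_t / (1+y/m)^(m*t + 2):
  t = 0.5000: term = 7.605489
  t = 1.0000: term = 22.435070
  t = 1.5000: term = 44.120098
  t = 2.0000: term = 72.304324
  t = 2.5000: term = 106.643546
  t = 3.0000: term = 146.805274
  t = 3.5000: term = 192.468403
  t = 4.0000: term = 243.322886
  t = 4.5000: term = 299.069427
  t = 5.0000: term = 359.419174
  t = 5.5000: term = 424.093420
  t = 6.0000: term = 492.823318
  t = 6.5000: term = 565.349595
  t = 7.0000: term = 641.422277
  t = 7.5000: term = 720.800424
  t = 8.0000: term = 803.251865
  t = 8.5000: term = 888.552948
  t = 9.0000: term = 976.488288
  t = 9.5000: term = 1066.850528
  t = 10.0000: term = 73624.446481
Convexity = (1/P) * sum = 81698.272836 / 983.165131 = 83.097203


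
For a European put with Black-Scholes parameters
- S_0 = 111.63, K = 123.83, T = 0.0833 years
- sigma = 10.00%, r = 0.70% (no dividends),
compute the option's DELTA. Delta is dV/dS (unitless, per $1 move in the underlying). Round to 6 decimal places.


Answer: Delta = -0.999814

Derivation:
d1 = -3.5590448951; d2 = -3.5879066344
phi(d1) = 0.0007085154; exp(-qT) = 1.0000000000; exp(-rT) = 0.9994170700
N(-d1) = 0.9998138970
Delta = -exp(-qT) * N(-d1) = -1.0000000000 * 0.9998138970 = -0.999814


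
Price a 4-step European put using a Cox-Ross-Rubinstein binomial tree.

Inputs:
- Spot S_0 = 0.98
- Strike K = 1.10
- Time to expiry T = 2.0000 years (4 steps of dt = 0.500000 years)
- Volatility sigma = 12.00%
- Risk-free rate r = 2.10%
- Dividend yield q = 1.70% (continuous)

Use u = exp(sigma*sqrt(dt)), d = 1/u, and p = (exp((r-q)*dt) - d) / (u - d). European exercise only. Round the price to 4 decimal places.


Answer: Price = V(0,0) = 0.1370

Derivation:
dt = T/N = 0.500000
u = exp(sigma*sqrt(dt)) = 1.088557; d = 1/u = 0.918647
p = (exp((r-q)*dt) - d) / (u - d) = 0.490582
Discount per step: exp(-r*dt) = 0.989555
Stock lattice S(k, i) with i counting down-moves:
  k=0: S(0,0) = 0.9800
  k=1: S(1,0) = 1.0668; S(1,1) = 0.9003
  k=2: S(2,0) = 1.1613; S(2,1) = 0.9800; S(2,2) = 0.8270
  k=3: S(3,0) = 1.2641; S(3,1) = 1.0668; S(3,2) = 0.9003; S(3,3) = 0.7598
  k=4: S(4,0) = 1.3760; S(4,1) = 1.1613; S(4,2) = 0.9800; S(4,3) = 0.8270; S(4,4) = 0.6979
Terminal payoffs V(N, i) = max(K - S_T, 0):
  V(4,0) = 0.000000; V(4,1) = 0.000000; V(4,2) = 0.120000; V(4,3) = 0.272965; V(4,4) = 0.402054
Backward induction: V(k, i) = exp(-r*dt) * [p * V(k+1, i) + (1-p) * V(k+1, i+1)].
  V(3,0) = exp(-r*dt) * [p*0.000000 + (1-p)*0.000000] = 0.000000
  V(3,1) = exp(-r*dt) * [p*0.000000 + (1-p)*0.120000] = 0.060492
  V(3,2) = exp(-r*dt) * [p*0.120000 + (1-p)*0.272965] = 0.195856
  V(3,3) = exp(-r*dt) * [p*0.272965 + (1-p)*0.402054] = 0.335187
  V(2,0) = exp(-r*dt) * [p*0.000000 + (1-p)*0.060492] = 0.030494
  V(2,1) = exp(-r*dt) * [p*0.060492 + (1-p)*0.195856] = 0.128096
  V(2,2) = exp(-r*dt) * [p*0.195856 + (1-p)*0.335187] = 0.264047
  V(1,0) = exp(-r*dt) * [p*0.030494 + (1-p)*0.128096] = 0.079376
  V(1,1) = exp(-r*dt) * [p*0.128096 + (1-p)*0.264047] = 0.195291
  V(0,0) = exp(-r*dt) * [p*0.079376 + (1-p)*0.195291] = 0.136979


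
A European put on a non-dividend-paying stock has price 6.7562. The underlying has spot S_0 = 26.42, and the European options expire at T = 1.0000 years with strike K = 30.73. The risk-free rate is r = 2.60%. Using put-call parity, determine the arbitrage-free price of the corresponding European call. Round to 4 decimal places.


Answer: Call price = 3.2349

Derivation:
Put-call parity: C - P = S_0 * exp(-qT) - K * exp(-rT).
S_0 * exp(-qT) = 26.4200 * 1.00000000 = 26.42000000
K * exp(-rT) = 30.7300 * 0.97433509 = 29.94131730
C = P + S*exp(-qT) - K*exp(-rT)
C = 6.7562 + 26.42000000 - 29.94131730 = 3.2349


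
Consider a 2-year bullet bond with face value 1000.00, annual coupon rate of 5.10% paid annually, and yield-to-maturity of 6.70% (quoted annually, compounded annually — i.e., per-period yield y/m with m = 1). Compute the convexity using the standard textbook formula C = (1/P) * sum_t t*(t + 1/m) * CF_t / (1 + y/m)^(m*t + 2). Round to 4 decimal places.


Coupon per period c = face * coupon_rate / m = 51.000000
Periods per year m = 1; per-period yield y/m = 0.067000
Number of cashflows N = 2
Cashflows (t years, CF_t, discount factor 1/(1+y/m)^(m*t), PV):
  t = 1.0000: CF_t = 51.000000, DF = 0.937207, PV = 47.797563
  t = 2.0000: CF_t = 1051.000000, DF = 0.878357, PV = 923.153408
Price P = sum_t PV_t = 970.950971
Convexity numerator sum_t t*(t + 1/m) * CF_t / (1+y/m)^(m*t + 2):
  t = 1.0000: term = 83.966667
  t = 2.0000: term = 4865.150604
Convexity = (1/P) * sum = 4949.117271 / 970.950971 = 5.097186

Answer: Convexity = 5.0972


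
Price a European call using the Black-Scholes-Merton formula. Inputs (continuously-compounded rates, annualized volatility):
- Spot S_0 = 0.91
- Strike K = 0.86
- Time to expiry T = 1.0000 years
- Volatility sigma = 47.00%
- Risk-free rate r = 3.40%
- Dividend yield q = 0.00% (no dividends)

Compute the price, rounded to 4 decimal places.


Answer: Price = 0.2041

Derivation:
d1 = (ln(S/K) + (r - q + 0.5*sigma^2) * T) / (sigma * sqrt(T)) = 0.42757917
d2 = d1 - sigma * sqrt(T) = -0.04242083
exp(-rT) = 0.96657150; exp(-qT) = 1.00000000
C = S_0 * exp(-qT) * N(d1) - K * exp(-rT) * N(d2)
N(d1) = 0.66552123; N(d2) = 0.48308161
C = 0.9100 * 1.00000000 * 0.66552123 - 0.8600 * 0.96657150 * 0.48308161 = 0.2041


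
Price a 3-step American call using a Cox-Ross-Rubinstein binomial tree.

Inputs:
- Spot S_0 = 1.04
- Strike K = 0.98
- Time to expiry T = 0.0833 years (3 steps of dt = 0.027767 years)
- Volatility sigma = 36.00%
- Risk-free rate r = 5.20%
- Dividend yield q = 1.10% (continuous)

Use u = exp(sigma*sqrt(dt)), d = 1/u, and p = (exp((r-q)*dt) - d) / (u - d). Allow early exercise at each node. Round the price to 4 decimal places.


Answer: Price = V(0,0) = 0.0778

Derivation:
dt = T/N = 0.027767
u = exp(sigma*sqrt(dt)) = 1.061824; d = 1/u = 0.941776
p = (exp((r-q)*dt) - d) / (u - d) = 0.494496
Discount per step: exp(-r*dt) = 0.998557
Stock lattice S(k, i) with i counting down-moves:
  k=0: S(0,0) = 1.0400
  k=1: S(1,0) = 1.1043; S(1,1) = 0.9794
  k=2: S(2,0) = 1.1726; S(2,1) = 1.0400; S(2,2) = 0.9224
  k=3: S(3,0) = 1.2451; S(3,1) = 1.1043; S(3,2) = 0.9794; S(3,3) = 0.8687
Terminal payoffs V(N, i) = max(S_T - K, 0):
  V(3,0) = 0.265061; V(3,1) = 0.124297; V(3,2) = 0.000000; V(3,3) = 0.000000
Backward induction: V(k, i) = exp(-r*dt) * [p * V(k+1, i) + (1-p) * V(k+1, i+1)]; then take max(V_cont, immediate exercise) for American.
  V(2,0) = exp(-r*dt) * [p*0.265061 + (1-p)*0.124297] = 0.193624; exercise = 0.192569; V(2,0) = max -> 0.193624
  V(2,1) = exp(-r*dt) * [p*0.124297 + (1-p)*0.000000] = 0.061376; exercise = 0.060000; V(2,1) = max -> 0.061376
  V(2,2) = exp(-r*dt) * [p*0.000000 + (1-p)*0.000000] = 0.000000; exercise = 0.000000; V(2,2) = max -> 0.000000
  V(1,0) = exp(-r*dt) * [p*0.193624 + (1-p)*0.061376] = 0.126589; exercise = 0.124297; V(1,0) = max -> 0.126589
  V(1,1) = exp(-r*dt) * [p*0.061376 + (1-p)*0.000000] = 0.030306; exercise = 0.000000; V(1,1) = max -> 0.030306
  V(0,0) = exp(-r*dt) * [p*0.126589 + (1-p)*0.030306] = 0.077805; exercise = 0.060000; V(0,0) = max -> 0.077805


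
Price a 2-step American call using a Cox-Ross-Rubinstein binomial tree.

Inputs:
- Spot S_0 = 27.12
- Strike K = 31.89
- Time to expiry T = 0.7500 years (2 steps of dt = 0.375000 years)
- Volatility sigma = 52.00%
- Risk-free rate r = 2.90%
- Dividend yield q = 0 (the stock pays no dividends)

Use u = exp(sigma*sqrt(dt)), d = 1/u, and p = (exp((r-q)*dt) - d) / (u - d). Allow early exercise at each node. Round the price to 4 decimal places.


Answer: Price = V(0,0) = 3.6373

Derivation:
dt = T/N = 0.375000
u = exp(sigma*sqrt(dt)) = 1.374972; d = 1/u = 0.727287
p = (exp((r-q)*dt) - d) / (u - d) = 0.437940
Discount per step: exp(-r*dt) = 0.989184
Stock lattice S(k, i) with i counting down-moves:
  k=0: S(0,0) = 27.1200
  k=1: S(1,0) = 37.2893; S(1,1) = 19.7240
  k=2: S(2,0) = 51.2717; S(2,1) = 27.1200; S(2,2) = 14.3450
Terminal payoffs V(N, i) = max(S_T - K, 0):
  V(2,0) = 19.381692; V(2,1) = 0.000000; V(2,2) = 0.000000
Backward induction: V(k, i) = exp(-r*dt) * [p * V(k+1, i) + (1-p) * V(k+1, i+1)]; then take max(V_cont, immediate exercise) for American.
  V(1,0) = exp(-r*dt) * [p*19.381692 + (1-p)*0.000000] = 8.396206; exercise = 5.399252; V(1,0) = max -> 8.396206
  V(1,1) = exp(-r*dt) * [p*0.000000 + (1-p)*0.000000] = 0.000000; exercise = 0.000000; V(1,1) = max -> 0.000000
  V(0,0) = exp(-r*dt) * [p*8.396206 + (1-p)*0.000000] = 3.637261; exercise = 0.000000; V(0,0) = max -> 3.637261


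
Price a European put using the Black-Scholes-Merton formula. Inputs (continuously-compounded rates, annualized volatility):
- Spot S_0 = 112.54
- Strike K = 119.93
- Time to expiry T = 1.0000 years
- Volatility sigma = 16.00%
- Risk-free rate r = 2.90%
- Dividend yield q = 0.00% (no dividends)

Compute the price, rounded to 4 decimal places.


Answer: Price = 9.4528

Derivation:
d1 = (ln(S/K) + (r - q + 0.5*sigma^2) * T) / (sigma * sqrt(T)) = -0.13624703
d2 = d1 - sigma * sqrt(T) = -0.29624703
exp(-rT) = 0.97141646; exp(-qT) = 1.00000000
P = K * exp(-rT) * N(-d2) - S_0 * exp(-qT) * N(-d1)
N(-d1) = 0.55418700; N(-d2) = 0.61647928
P = 119.9300 * 0.97141646 * 0.61647928 - 112.5400 * 1.00000000 * 0.55418700 = 9.4528


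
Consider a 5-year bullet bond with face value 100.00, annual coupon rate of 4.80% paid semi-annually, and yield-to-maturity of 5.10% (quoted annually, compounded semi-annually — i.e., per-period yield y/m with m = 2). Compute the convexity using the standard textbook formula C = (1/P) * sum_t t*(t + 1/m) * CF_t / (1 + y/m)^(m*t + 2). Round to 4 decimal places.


Coupon per period c = face * coupon_rate / m = 2.400000
Periods per year m = 2; per-period yield y/m = 0.025500
Number of cashflows N = 10
Cashflows (t years, CF_t, discount factor 1/(1+y/m)^(m*t), PV):
  t = 0.5000: CF_t = 2.400000, DF = 0.975134, PV = 2.340322
  t = 1.0000: CF_t = 2.400000, DF = 0.950886, PV = 2.282128
  t = 1.5000: CF_t = 2.400000, DF = 0.927242, PV = 2.225380
  t = 2.0000: CF_t = 2.400000, DF = 0.904185, PV = 2.170044
  t = 2.5000: CF_t = 2.400000, DF = 0.881702, PV = 2.116084
  t = 3.0000: CF_t = 2.400000, DF = 0.859777, PV = 2.063466
  t = 3.5000: CF_t = 2.400000, DF = 0.838398, PV = 2.012156
  t = 4.0000: CF_t = 2.400000, DF = 0.817551, PV = 1.962122
  t = 4.5000: CF_t = 2.400000, DF = 0.797222, PV = 1.913332
  t = 5.0000: CF_t = 102.400000, DF = 0.777398, PV = 79.605543
Price P = sum_t PV_t = 98.690576
Convexity numerator sum_t t*(t + 1/m) * CF_t / (1+y/m)^(m*t + 2):
  t = 0.5000: term = 1.112690
  t = 1.0000: term = 3.255066
  t = 1.5000: term = 6.348252
  t = 2.0000: term = 10.317328
  t = 2.5000: term = 15.091168
  t = 3.0000: term = 20.602277
  t = 3.5000: term = 26.786643
  t = 4.0000: term = 33.583588
  t = 4.5000: term = 40.935627
  t = 5.0000: term = 2081.635444
Convexity = (1/P) * sum = 2239.668085 / 98.690576 = 22.693839

Answer: Convexity = 22.6938


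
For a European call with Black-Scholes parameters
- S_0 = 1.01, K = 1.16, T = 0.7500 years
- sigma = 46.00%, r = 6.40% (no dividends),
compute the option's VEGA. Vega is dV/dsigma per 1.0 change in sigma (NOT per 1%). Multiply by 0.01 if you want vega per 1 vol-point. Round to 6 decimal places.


d1 = -0.0279128127; d2 = -0.4262844985
phi(d1) = 0.3987868977; exp(-qT) = 1.0000000000; exp(-rT) = 0.9531337871
Vega = S * exp(-qT) * phi(d1) * sqrt(T) = 1.0100 * 1.0000000000 * 0.3987868977 * 0.8660254038 = 0.348813

Answer: Vega = 0.348813


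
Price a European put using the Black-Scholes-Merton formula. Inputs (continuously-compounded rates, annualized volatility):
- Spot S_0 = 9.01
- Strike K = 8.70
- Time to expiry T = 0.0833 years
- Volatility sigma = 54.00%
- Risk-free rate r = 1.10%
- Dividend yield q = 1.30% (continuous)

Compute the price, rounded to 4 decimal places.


d1 = (ln(S/K) + (r - q + 0.5*sigma^2) * T) / (sigma * sqrt(T)) = 0.30150506
d2 = d1 - sigma * sqrt(T) = 0.14565166
exp(-rT) = 0.99908412; exp(-qT) = 0.99891769
P = K * exp(-rT) * N(-d2) - S_0 * exp(-qT) * N(-d1)
N(-d1) = 0.38151470; N(-d2) = 0.44209819
P = 8.7000 * 0.99908412 * 0.44209819 - 9.0100 * 0.99891769 * 0.38151470 = 0.4090

Answer: Price = 0.4090


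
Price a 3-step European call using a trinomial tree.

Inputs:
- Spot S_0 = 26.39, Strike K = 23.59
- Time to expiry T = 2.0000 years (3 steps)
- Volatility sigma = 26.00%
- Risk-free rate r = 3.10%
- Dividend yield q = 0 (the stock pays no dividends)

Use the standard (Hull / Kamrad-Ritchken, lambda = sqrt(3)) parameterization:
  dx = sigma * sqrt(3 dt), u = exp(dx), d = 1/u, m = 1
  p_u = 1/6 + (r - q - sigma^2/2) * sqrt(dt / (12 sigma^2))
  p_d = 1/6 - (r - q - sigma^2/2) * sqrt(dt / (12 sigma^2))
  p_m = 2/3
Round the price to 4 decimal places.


Answer: Price = V(0,0) = 6.0728

Derivation:
dt = T/N = 0.666667; dx = sigma*sqrt(3*dt) = 0.367696
u = exp(dx) = 1.444402; d = 1/u = 0.692328
p_u = 0.164128, p_m = 0.666667, p_d = 0.169205
Discount per step: exp(-r*dt) = 0.979545
Stock lattice S(k, j) with j the centered position index:
  k=0: S(0,+0) = 26.3900
  k=1: S(1,-1) = 18.2705; S(1,+0) = 26.3900; S(1,+1) = 38.1178
  k=2: S(2,-2) = 12.6492; S(2,-1) = 18.2705; S(2,+0) = 26.3900; S(2,+1) = 38.1178; S(2,+2) = 55.0574
  k=3: S(3,-3) = 8.7574; S(3,-2) = 12.6492; S(3,-1) = 18.2705; S(3,+0) = 26.3900; S(3,+1) = 38.1178; S(3,+2) = 55.0574; S(3,+3) = 79.5250
Terminal payoffs V(N, j) = max(S_T - K, 0):
  V(3,-3) = 0.000000; V(3,-2) = 0.000000; V(3,-1) = 0.000000; V(3,+0) = 2.800000; V(3,+1) = 14.527774; V(3,+2) = 31.467396; V(3,+3) = 55.935023
Backward induction: V(k, j) = exp(-r*dt) * [p_u * V(k+1, j+1) + p_m * V(k+1, j) + p_d * V(k+1, j-1)]
  V(2,-2) = exp(-r*dt) * [p_u*0.000000 + p_m*0.000000 + p_d*0.000000] = 0.000000
  V(2,-1) = exp(-r*dt) * [p_u*2.800000 + p_m*0.000000 + p_d*0.000000] = 0.450159
  V(2,+0) = exp(-r*dt) * [p_u*14.527774 + p_m*2.800000 + p_d*0.000000] = 4.164132
  V(2,+1) = exp(-r*dt) * [p_u*31.467396 + p_m*14.527774 + p_d*2.800000] = 15.010209
  V(2,+2) = exp(-r*dt) * [p_u*55.935023 + p_m*31.467396 + p_d*14.527774] = 31.949792
  V(1,-1) = exp(-r*dt) * [p_u*4.164132 + p_m*0.450159 + p_d*0.000000] = 0.963440
  V(1,+0) = exp(-r*dt) * [p_u*15.010209 + p_m*4.164132 + p_d*0.450159] = 5.207124
  V(1,+1) = exp(-r*dt) * [p_u*31.949792 + p_m*15.010209 + p_d*4.164132] = 15.628906
  V(0,+0) = exp(-r*dt) * [p_u*15.628906 + p_m*5.207124 + p_d*0.963440] = 6.072771


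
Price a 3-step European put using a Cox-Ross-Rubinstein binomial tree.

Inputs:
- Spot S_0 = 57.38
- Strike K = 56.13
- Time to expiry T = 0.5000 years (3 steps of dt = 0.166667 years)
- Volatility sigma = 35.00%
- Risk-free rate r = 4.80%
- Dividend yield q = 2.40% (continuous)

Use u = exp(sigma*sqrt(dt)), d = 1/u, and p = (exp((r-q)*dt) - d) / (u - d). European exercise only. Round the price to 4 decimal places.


dt = T/N = 0.166667
u = exp(sigma*sqrt(dt)) = 1.153599; d = 1/u = 0.866852
p = (exp((r-q)*dt) - d) / (u - d) = 0.478316
Discount per step: exp(-r*dt) = 0.992032
Stock lattice S(k, i) with i counting down-moves:
  k=0: S(0,0) = 57.3800
  k=1: S(1,0) = 66.1935; S(1,1) = 49.7400
  k=2: S(2,0) = 76.3608; S(2,1) = 57.3800; S(2,2) = 43.1172
  k=3: S(3,0) = 88.0898; S(3,1) = 66.1935; S(3,2) = 49.7400; S(3,3) = 37.3762
Terminal payoffs V(N, i) = max(K - S_T, 0):
  V(3,0) = 0.000000; V(3,1) = 0.000000; V(3,2) = 6.390026; V(3,3) = 18.753764
Backward induction: V(k, i) = exp(-r*dt) * [p * V(k+1, i) + (1-p) * V(k+1, i+1)].
  V(2,0) = exp(-r*dt) * [p*0.000000 + (1-p)*0.000000] = 0.000000
  V(2,1) = exp(-r*dt) * [p*0.000000 + (1-p)*6.390026] = 3.307010
  V(2,2) = exp(-r*dt) * [p*6.390026 + (1-p)*18.753764] = 12.737675
  V(1,0) = exp(-r*dt) * [p*0.000000 + (1-p)*3.307010] = 1.711466
  V(1,1) = exp(-r*dt) * [p*3.307010 + (1-p)*12.737675] = 8.161281
  V(0,0) = exp(-r*dt) * [p*1.711466 + (1-p)*8.161281] = 5.035780

Answer: Price = V(0,0) = 5.0358


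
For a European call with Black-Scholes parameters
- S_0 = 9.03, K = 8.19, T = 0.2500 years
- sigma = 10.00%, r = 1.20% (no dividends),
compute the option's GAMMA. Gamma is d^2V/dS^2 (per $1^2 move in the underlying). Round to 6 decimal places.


Answer: Gamma = 0.110802

Derivation:
d1 = 2.0377693913; d2 = 1.9877693913
phi(d1) = 0.0500270921; exp(-qT) = 1.0000000000; exp(-rT) = 0.9970044955
Gamma = exp(-qT) * phi(d1) / (S * sigma * sqrt(T)) = 1.0000000000 * 0.0500270921 / (9.0300 * 0.1000 * 0.5000000000) = 0.110802


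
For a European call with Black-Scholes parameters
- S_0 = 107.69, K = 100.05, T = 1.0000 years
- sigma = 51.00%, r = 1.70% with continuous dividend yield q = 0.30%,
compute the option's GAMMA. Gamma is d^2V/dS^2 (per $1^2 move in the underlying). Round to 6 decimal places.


d1 = 0.4267385653; d2 = -0.0832614347
phi(d1) = 0.3642220992; exp(-qT) = 0.9970044955; exp(-rT) = 0.9831436846
Gamma = exp(-qT) * phi(d1) / (S * sigma * sqrt(T)) = 0.9970044955 * 0.3642220992 / (107.6900 * 0.5100 * 1.0000000000) = 0.006612

Answer: Gamma = 0.006612


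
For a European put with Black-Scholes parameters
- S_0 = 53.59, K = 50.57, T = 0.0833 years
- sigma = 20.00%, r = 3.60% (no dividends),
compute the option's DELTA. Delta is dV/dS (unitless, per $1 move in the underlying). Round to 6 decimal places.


Answer: Delta = -0.138812

Derivation:
d1 = 1.0856720656; d2 = 1.0279485868
phi(d1) = 0.2212901705; exp(-qT) = 1.0000000000; exp(-rT) = 0.9970056919
N(-d1) = 0.1388120519
Delta = -exp(-qT) * N(-d1) = -1.0000000000 * 0.1388120519 = -0.138812


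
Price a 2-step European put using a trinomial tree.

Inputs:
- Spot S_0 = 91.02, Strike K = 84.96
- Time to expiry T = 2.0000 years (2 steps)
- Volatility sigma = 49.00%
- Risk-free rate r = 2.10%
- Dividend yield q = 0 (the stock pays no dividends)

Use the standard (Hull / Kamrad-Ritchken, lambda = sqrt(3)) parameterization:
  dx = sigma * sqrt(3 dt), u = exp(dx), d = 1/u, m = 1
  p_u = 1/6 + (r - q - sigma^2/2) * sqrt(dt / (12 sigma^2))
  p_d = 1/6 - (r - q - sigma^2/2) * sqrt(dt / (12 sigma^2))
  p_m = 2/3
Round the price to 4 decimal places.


dt = T/N = 1.000000; dx = sigma*sqrt(3*dt) = 0.848705
u = exp(dx) = 2.336619; d = 1/u = 0.427969
p_u = 0.108313, p_m = 0.666667, p_d = 0.225020
Discount per step: exp(-r*dt) = 0.979219
Stock lattice S(k, j) with j the centered position index:
  k=0: S(0,+0) = 91.0200
  k=1: S(1,-1) = 38.9537; S(1,+0) = 91.0200; S(1,+1) = 212.6790
  k=2: S(2,-2) = 16.6710; S(2,-1) = 38.9537; S(2,+0) = 91.0200; S(2,+1) = 212.6790; S(2,+2) = 496.9498
Terminal payoffs V(N, j) = max(K - S_T, 0):
  V(2,-2) = 68.289020; V(2,-1) = 46.006276; V(2,+0) = 0.000000; V(2,+1) = 0.000000; V(2,+2) = 0.000000
Backward induction: V(k, j) = exp(-r*dt) * [p_u * V(k+1, j+1) + p_m * V(k+1, j) + p_d * V(k+1, j-1)]
  V(1,-1) = exp(-r*dt) * [p_u*0.000000 + p_m*46.006276 + p_d*68.289020] = 45.080564
  V(1,+0) = exp(-r*dt) * [p_u*0.000000 + p_m*0.000000 + p_d*46.006276] = 10.137213
  V(1,+1) = exp(-r*dt) * [p_u*0.000000 + p_m*0.000000 + p_d*0.000000] = 0.000000
  V(0,+0) = exp(-r*dt) * [p_u*0.000000 + p_m*10.137213 + p_d*45.080564] = 16.550938

Answer: Price = V(0,0) = 16.5509


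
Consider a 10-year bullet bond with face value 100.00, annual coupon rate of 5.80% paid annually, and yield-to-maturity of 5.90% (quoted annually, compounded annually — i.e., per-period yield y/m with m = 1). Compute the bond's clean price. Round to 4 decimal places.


Answer: Price = 99.2605

Derivation:
Coupon per period c = face * coupon_rate / m = 5.800000
Periods per year m = 1; per-period yield y/m = 0.059000
Number of cashflows N = 10
Cashflows (t years, CF_t, discount factor 1/(1+y/m)^(m*t), PV):
  t = 1.0000: CF_t = 5.800000, DF = 0.944287, PV = 5.476865
  t = 2.0000: CF_t = 5.800000, DF = 0.891678, PV = 5.171733
  t = 3.0000: CF_t = 5.800000, DF = 0.842000, PV = 4.883600
  t = 4.0000: CF_t = 5.800000, DF = 0.795090, PV = 4.611521
  t = 5.0000: CF_t = 5.800000, DF = 0.750793, PV = 4.354599
  t = 6.0000: CF_t = 5.800000, DF = 0.708964, PV = 4.111992
  t = 7.0000: CF_t = 5.800000, DF = 0.669466, PV = 3.882901
  t = 8.0000: CF_t = 5.800000, DF = 0.632168, PV = 3.666573
  t = 9.0000: CF_t = 5.800000, DF = 0.596948, PV = 3.462297
  t = 10.0000: CF_t = 105.800000, DF = 0.563690, PV = 59.638411
Price P = sum_t PV_t = 99.260492


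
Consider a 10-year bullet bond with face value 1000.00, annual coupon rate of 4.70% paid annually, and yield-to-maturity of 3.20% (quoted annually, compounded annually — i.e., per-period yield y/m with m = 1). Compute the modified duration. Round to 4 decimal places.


Answer: Modified duration = 8.0654

Derivation:
Coupon per period c = face * coupon_rate / m = 47.000000
Periods per year m = 1; per-period yield y/m = 0.032000
Number of cashflows N = 10
Cashflows (t years, CF_t, discount factor 1/(1+y/m)^(m*t), PV):
  t = 1.0000: CF_t = 47.000000, DF = 0.968992, PV = 45.542636
  t = 2.0000: CF_t = 47.000000, DF = 0.938946, PV = 44.130461
  t = 3.0000: CF_t = 47.000000, DF = 0.909831, PV = 42.762075
  t = 4.0000: CF_t = 47.000000, DF = 0.881620, PV = 41.436119
  t = 5.0000: CF_t = 47.000000, DF = 0.854283, PV = 40.151278
  t = 6.0000: CF_t = 47.000000, DF = 0.827793, PV = 38.906277
  t = 7.0000: CF_t = 47.000000, DF = 0.802125, PV = 37.699881
  t = 8.0000: CF_t = 47.000000, DF = 0.777253, PV = 36.530892
  t = 9.0000: CF_t = 47.000000, DF = 0.753152, PV = 35.398151
  t = 10.0000: CF_t = 1047.000000, DF = 0.729799, PV = 764.099136
Price P = sum_t PV_t = 1126.656905
First compute Macaulay numerator sum_t t * PV_t:
  t * PV_t at t = 1.0000: 45.542636
  t * PV_t at t = 2.0000: 88.260922
  t * PV_t at t = 3.0000: 128.286224
  t * PV_t at t = 4.0000: 165.744475
  t * PV_t at t = 5.0000: 200.756389
  t * PV_t at t = 6.0000: 233.437662
  t * PV_t at t = 7.0000: 263.899166
  t * PV_t at t = 8.0000: 292.247138
  t * PV_t at t = 9.0000: 318.583363
  t * PV_t at t = 10.0000: 7640.991363
Macaulay duration D = 9377.749336 / 1126.656905 = 8.323518
Modified duration = D / (1 + y/m) = 8.323518 / (1 + 0.032000) = 8.065425


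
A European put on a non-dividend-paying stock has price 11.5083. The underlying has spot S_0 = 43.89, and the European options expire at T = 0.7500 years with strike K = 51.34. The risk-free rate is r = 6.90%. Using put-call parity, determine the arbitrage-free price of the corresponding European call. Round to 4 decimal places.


Put-call parity: C - P = S_0 * exp(-qT) - K * exp(-rT).
S_0 * exp(-qT) = 43.8900 * 1.00000000 = 43.89000000
K * exp(-rT) = 51.3400 * 0.94956623 = 48.75073018
C = P + S*exp(-qT) - K*exp(-rT)
C = 11.5083 + 43.89000000 - 48.75073018 = 6.6476

Answer: Call price = 6.6476


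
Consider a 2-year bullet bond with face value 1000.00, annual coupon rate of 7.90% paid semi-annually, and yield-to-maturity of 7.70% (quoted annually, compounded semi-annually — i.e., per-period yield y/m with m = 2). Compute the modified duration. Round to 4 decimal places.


Coupon per period c = face * coupon_rate / m = 39.500000
Periods per year m = 2; per-period yield y/m = 0.038500
Number of cashflows N = 4
Cashflows (t years, CF_t, discount factor 1/(1+y/m)^(m*t), PV):
  t = 0.5000: CF_t = 39.500000, DF = 0.962927, PV = 38.035628
  t = 1.0000: CF_t = 39.500000, DF = 0.927229, PV = 36.625545
  t = 1.5000: CF_t = 39.500000, DF = 0.892854, PV = 35.267737
  t = 2.0000: CF_t = 1039.500000, DF = 0.859754, PV = 893.713854
Price P = sum_t PV_t = 1003.642764
First compute Macaulay numerator sum_t t * PV_t:
  t * PV_t at t = 0.5000: 19.017814
  t * PV_t at t = 1.0000: 36.625545
  t * PV_t at t = 1.5000: 52.901605
  t * PV_t at t = 2.0000: 1787.427708
Macaulay duration D = 1895.972672 / 1003.642764 = 1.889091
Modified duration = D / (1 + y/m) = 1.889091 / (1 + 0.038500) = 1.819057

Answer: Modified duration = 1.8191


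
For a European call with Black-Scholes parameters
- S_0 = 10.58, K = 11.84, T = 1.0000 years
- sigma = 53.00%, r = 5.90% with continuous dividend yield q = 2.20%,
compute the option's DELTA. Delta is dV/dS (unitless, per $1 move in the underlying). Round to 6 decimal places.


d1 = 0.1225128245; d2 = -0.4074871755
phi(d1) = 0.3959595461; exp(-qT) = 0.9782402351; exp(-rT) = 0.9427067692
N(d1) = 0.5487535550
Delta = exp(-qT) * N(d1) = 0.9782402351 * 0.5487535550 = 0.536813

Answer: Delta = 0.536813


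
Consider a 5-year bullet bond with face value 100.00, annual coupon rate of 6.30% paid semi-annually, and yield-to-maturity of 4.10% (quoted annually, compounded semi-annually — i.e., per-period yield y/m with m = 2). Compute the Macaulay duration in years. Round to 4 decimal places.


Answer: Macaulay duration = 4.4005 years

Derivation:
Coupon per period c = face * coupon_rate / m = 3.150000
Periods per year m = 2; per-period yield y/m = 0.020500
Number of cashflows N = 10
Cashflows (t years, CF_t, discount factor 1/(1+y/m)^(m*t), PV):
  t = 0.5000: CF_t = 3.150000, DF = 0.979912, PV = 3.086722
  t = 1.0000: CF_t = 3.150000, DF = 0.960227, PV = 3.024716
  t = 1.5000: CF_t = 3.150000, DF = 0.940938, PV = 2.963954
  t = 2.0000: CF_t = 3.150000, DF = 0.922036, PV = 2.904414
  t = 2.5000: CF_t = 3.150000, DF = 0.903514, PV = 2.846070
  t = 3.0000: CF_t = 3.150000, DF = 0.885364, PV = 2.788897
  t = 3.5000: CF_t = 3.150000, DF = 0.867579, PV = 2.732873
  t = 4.0000: CF_t = 3.150000, DF = 0.850151, PV = 2.677975
  t = 4.5000: CF_t = 3.150000, DF = 0.833073, PV = 2.624179
  t = 5.0000: CF_t = 103.150000, DF = 0.816338, PV = 84.205245
Price P = sum_t PV_t = 109.855045
Macaulay numerator sum_t t * PV_t:
  t * PV_t at t = 0.5000: 1.543361
  t * PV_t at t = 1.0000: 3.024716
  t * PV_t at t = 1.5000: 4.445932
  t * PV_t at t = 2.0000: 5.808828
  t * PV_t at t = 2.5000: 7.115174
  t * PV_t at t = 3.0000: 8.366691
  t * PV_t at t = 3.5000: 9.565056
  t * PV_t at t = 4.0000: 10.711899
  t * PV_t at t = 4.5000: 11.808806
  t * PV_t at t = 5.0000: 421.026223
Macaulay duration D = (sum_t t * PV_t) / P = 483.416686 / 109.855045 = 4.400496


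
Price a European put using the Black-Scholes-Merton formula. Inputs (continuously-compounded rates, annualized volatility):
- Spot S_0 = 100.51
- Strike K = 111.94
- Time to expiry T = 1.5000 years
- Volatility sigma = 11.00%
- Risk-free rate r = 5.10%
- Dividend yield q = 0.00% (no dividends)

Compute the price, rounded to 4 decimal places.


Answer: Price = 7.2227

Derivation:
d1 = (ln(S/K) + (r - q + 0.5*sigma^2) * T) / (sigma * sqrt(T)) = -0.16427012
d2 = d1 - sigma * sqrt(T) = -0.29899205
exp(-rT) = 0.92635291; exp(-qT) = 1.00000000
P = K * exp(-rT) * N(-d2) - S_0 * exp(-qT) * N(-d1)
N(-d1) = 0.56524075; N(-d2) = 0.61752695
P = 111.9400 * 0.92635291 * 0.61752695 - 100.5100 * 1.00000000 * 0.56524075 = 7.2227
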